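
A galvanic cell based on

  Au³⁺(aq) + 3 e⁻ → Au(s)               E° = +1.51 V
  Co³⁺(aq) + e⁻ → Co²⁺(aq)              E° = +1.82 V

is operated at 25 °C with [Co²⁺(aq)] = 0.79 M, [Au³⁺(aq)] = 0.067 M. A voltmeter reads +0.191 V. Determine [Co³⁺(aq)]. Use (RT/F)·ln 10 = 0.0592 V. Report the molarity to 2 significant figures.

0.0031 M

Co³⁺/Co²⁺ is the cathode (higher E°); E°cell = +1.82 − (+1.51) = +0.31 V with n = 3.
Rearranging E = E° − (0.0592/n)·log Q gives log Q = 3(+0.31 − (+0.191))/0.0592 = 6.030.
For 3 Co³⁺(aq) + Au(s) → 3 Co²⁺(aq) + Au³⁺(aq), the reaction quotient is Q = ([Co²⁺(aq)]^3·[Au³⁺(aq)]) / [Co³⁺(aq)]^3.
Substituting the known concentrations and solving, log [Co³⁺(aq)] = −2.504 and [Co³⁺(aq)] = 0.0031 M.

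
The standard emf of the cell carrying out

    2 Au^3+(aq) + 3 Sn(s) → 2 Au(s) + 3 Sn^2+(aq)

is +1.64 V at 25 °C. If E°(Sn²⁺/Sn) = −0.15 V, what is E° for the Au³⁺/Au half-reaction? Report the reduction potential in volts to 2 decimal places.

+1.49 V

In the reaction as written the Au³⁺/Au couple is reduced (cathode) and Sn²⁺/Sn is oxidized (anode), so E°cell = E°(Au³⁺/Au) − E°(Sn²⁺/Sn).
E°(Au³⁺/Au) = E°cell + E°(anode) = +1.64 + (−0.15) = +1.49 V.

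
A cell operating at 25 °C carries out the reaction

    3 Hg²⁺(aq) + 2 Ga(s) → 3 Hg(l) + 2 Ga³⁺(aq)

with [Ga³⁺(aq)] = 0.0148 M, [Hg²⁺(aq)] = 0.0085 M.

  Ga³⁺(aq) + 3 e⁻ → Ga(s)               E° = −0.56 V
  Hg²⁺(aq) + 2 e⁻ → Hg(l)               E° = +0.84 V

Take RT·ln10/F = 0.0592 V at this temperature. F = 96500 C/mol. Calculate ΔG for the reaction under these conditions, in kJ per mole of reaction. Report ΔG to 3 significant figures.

E°cell = +0.84 − (−0.56) = +1.40 V; the balanced reaction transfers n = 6 electrons.
Here Q = [Ga³⁺(aq)]^2 / [Hg²⁺(aq)]^3 = 357 (log Q = 2.552), giving E = +1.40 − (0.0592/6)·(2.552) = +1.3748 V.
ΔG = −nFE = −(6)(96500)(+1.3748) J/mol = −796 kJ/mol.

−796 kJ/mol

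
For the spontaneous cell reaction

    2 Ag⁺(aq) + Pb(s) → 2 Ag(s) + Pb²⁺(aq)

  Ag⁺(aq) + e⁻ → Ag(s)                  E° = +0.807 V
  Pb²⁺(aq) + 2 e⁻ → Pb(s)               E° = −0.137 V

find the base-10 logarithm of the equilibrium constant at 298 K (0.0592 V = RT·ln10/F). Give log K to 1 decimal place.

The Ag⁺/Ag couple is reduced (cathode); E°cell = +0.807 − (−0.137) = +0.944 V with n = 2.
At equilibrium E = 0, so log K = nE°cell / 0.0592 = (2)(+0.944) / 0.0592 = 31.9.

log K = 31.9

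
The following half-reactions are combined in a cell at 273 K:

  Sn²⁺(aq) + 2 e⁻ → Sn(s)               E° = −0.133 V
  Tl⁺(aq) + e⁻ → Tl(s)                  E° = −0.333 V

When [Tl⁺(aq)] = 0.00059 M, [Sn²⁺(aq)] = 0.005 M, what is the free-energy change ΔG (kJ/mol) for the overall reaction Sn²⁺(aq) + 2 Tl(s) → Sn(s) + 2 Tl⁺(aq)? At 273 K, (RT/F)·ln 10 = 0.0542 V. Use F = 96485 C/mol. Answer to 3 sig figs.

−60.3 kJ/mol

The standard cell potential is −0.133 − (−0.333) = +0.200 V, with n = 2 electrons in the balanced equation.
The reaction quotient is [Tl⁺(aq)]^2 / [Sn²⁺(aq)] = 6.96×10^−5; by Nernst, E = +0.200 − (0.0542/2)(−4.157) = +0.3127 V.
ΔG = −nFE = −(2)(96485)(+0.3127) J/mol = −60.3 kJ/mol.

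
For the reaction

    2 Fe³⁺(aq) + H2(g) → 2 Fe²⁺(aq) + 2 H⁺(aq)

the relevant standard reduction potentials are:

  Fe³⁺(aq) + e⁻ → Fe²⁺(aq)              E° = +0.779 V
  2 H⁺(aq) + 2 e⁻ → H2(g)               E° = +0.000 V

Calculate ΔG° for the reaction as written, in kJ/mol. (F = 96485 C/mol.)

In the reaction as written Fe³⁺(aq) is reduced, so the Fe³⁺/Fe²⁺ couple is the cathode and 2H⁺/H₂ is the anode.
E°cell = +0.779 − (+0.000) = +0.779 V; balancing electrons gives n = 2.
ΔG° = −nFE°cell = −(2)(96485)(+0.779) J/mol = −150 kJ/mol.

−150 kJ/mol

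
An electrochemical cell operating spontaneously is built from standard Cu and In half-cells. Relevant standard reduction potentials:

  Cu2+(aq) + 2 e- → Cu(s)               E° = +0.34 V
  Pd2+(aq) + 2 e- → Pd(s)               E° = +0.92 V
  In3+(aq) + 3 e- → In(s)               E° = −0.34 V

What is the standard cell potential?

+0.68 V

The Cu²⁺/Cu couple has the higher E°, so Cu ion is reduced (cathode) and In is oxidized (anode).
E°cell = E°(cathode) − E°(anode) = +0.34 − (−0.34) = +0.68 V.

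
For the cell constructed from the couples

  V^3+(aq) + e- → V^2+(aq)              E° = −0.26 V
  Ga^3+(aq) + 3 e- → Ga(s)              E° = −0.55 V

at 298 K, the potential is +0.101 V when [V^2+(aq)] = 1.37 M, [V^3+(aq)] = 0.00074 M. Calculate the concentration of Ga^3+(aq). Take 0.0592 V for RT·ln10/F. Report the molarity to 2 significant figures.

V³⁺/V²⁺ is the cathode (higher E°); E°cell = −0.26 − (−0.55) = +0.29 V with n = 3.
Rearranging E = E° − (0.0592/n)·log Q gives log Q = 3(+0.29 − (+0.101))/0.0592 = 9.578.
Balancing electrons gives 3 V^3+(aq) + Ga(s) → 3 V^2+(aq) + Ga^3+(aq); thus Q = ([V^2+(aq)]^3·[Ga^3+(aq)]) / [V^3+(aq)]^3.
Solving for the unknown gives log [Ga^3+(aq)] = −0.224, so [Ga^3+(aq)] ≈ 0.60 M.

0.60 M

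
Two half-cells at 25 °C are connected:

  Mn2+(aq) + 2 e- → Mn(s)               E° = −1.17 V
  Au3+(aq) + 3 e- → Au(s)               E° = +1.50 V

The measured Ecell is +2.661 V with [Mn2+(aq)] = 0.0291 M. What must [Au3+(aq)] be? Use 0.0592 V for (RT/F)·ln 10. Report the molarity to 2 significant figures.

0.0017 M

Au³⁺/Au is the cathode (higher E°); E°cell = +1.50 − (−1.17) = +2.67 V with n = 6.
From the Nernst equation, log Q = n(E° − E)/0.0592 = 6·(+2.67 − (+2.661))/0.0592 = 0.912.
The balanced reaction is 2 Au3+(aq) + 3 Mn(s) → 2 Au(s) + 3 Mn2+(aq), so Q = [Mn2+(aq)]^3 / [Au3+(aq)]^2.
Isolating [Au3+(aq)] in Q = 10^{0.912} yields log [Au3+(aq)] = −2.760, i.e. 0.0017 M.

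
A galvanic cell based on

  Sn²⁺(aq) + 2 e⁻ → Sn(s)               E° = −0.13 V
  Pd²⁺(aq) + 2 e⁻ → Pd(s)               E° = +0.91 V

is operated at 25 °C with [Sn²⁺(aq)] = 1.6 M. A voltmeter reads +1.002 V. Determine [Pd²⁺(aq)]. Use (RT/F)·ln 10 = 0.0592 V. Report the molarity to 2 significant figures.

0.083 M

With Pd²⁺/Pd at the cathode and Sn²⁺/Sn at the anode, E°cell = +0.91 − (−0.13) = +1.04 V (n = 2).
From the Nernst equation, log Q = n(E° − E)/0.0592 = 2·(+1.04 − (+1.002))/0.0592 = 1.284.
Balancing electrons gives Pd²⁺(aq) + Sn(s) → Pd(s) + Sn²⁺(aq); thus Q = [Sn²⁺(aq)] / [Pd²⁺(aq)].
Isolating [Pd²⁺(aq)] in Q = 10^{1.284} yields log [Pd²⁺(aq)] = −1.080, i.e. 0.083 M.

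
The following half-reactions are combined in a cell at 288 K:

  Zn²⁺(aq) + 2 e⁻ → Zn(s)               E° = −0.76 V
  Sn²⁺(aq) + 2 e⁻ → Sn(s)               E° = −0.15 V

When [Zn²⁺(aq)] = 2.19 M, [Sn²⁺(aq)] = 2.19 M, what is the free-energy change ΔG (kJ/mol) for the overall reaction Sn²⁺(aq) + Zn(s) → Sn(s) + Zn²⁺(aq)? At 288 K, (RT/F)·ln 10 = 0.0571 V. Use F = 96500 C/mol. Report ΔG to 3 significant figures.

E°cell = −0.15 − (−0.76) = +0.61 V; the balanced reaction transfers n = 2 electrons.
Q = [Zn²⁺(aq)] / [Sn²⁺(aq)] = 1, so log Q = 0.000 and E = +0.61 − (0.0571/2)(0.000) = +0.6100 V.
Finally ΔG = −nFE = −(2)(96500 C/mol)(+0.6100 V) = −118 kJ/mol.

−118 kJ/mol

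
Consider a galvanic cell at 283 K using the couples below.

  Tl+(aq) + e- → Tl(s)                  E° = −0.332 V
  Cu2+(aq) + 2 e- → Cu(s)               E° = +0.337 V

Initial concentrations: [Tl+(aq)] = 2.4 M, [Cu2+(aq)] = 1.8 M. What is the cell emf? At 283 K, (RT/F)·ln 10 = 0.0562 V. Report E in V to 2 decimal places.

Since E°(Cu²⁺/Cu) > E°(Tl⁺/Tl), Cu²⁺/Cu serves as the cathode.
E°cell = E°cat − E°an = +0.337 − (−0.332) = +0.669 V; n = 2.
Balancing gives Cu2+(aq) + 2 Tl(s) → Cu(s) + 2 Tl+(aq); hence Q = [Tl+(aq)]^2 / [Cu2+(aq)] = 3.2 (log Q = 0.505).
By the Nernst equation, E = +0.669 − (0.0562/2)·(0.505) = +0.65 V.

+0.65 V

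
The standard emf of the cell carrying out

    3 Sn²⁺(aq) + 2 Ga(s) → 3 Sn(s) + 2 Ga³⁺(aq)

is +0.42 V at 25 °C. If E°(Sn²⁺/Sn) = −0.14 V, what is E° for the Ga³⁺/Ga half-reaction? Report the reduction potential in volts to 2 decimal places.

In the reaction as written the Sn²⁺/Sn couple is reduced (cathode) and Ga³⁺/Ga is oxidized (anode), so E°cell = E°(Sn²⁺/Sn) − E°(Ga³⁺/Ga).
E°(Ga³⁺/Ga) = E°(cathode) − E°cell = −0.14 − (+0.42) = −0.56 V.

−0.56 V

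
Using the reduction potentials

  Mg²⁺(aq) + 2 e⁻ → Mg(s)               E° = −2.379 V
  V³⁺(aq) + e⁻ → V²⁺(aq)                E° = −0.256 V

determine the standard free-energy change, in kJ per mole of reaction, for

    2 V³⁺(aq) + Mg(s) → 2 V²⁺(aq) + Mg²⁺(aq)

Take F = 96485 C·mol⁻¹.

In the reaction as written V³⁺(aq) is reduced, so the V³⁺/V²⁺ couple is the cathode and Mg²⁺/Mg is the anode.
E°cell = −0.256 − (−2.379) = +2.123 V; balancing electrons gives n = 2.
ΔG° = −nFE°cell = −(2)(96485)(+2.123) J/mol = −410 kJ/mol.

−410 kJ/mol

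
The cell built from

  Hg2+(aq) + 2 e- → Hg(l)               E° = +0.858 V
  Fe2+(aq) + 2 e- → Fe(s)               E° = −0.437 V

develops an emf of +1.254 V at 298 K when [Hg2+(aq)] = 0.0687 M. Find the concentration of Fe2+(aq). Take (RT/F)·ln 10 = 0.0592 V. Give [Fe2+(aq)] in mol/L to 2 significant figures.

1.7 M

Hg²⁺/Hg is the cathode (higher E°); E°cell = +0.858 − (−0.437) = +1.295 V with n = 2.
From the Nernst equation, log Q = n(E° − E)/0.0592 = 2·(+1.295 − (+1.254))/0.0592 = 1.385.
Balancing electrons gives Hg2+(aq) + Fe(s) → Hg(l) + Fe2+(aq); thus Q = [Fe2+(aq)] / [Hg2+(aq)].
Substituting the known concentrations and solving, log [Fe2+(aq)] = 0.222 and [Fe2+(aq)] = 1.7 M.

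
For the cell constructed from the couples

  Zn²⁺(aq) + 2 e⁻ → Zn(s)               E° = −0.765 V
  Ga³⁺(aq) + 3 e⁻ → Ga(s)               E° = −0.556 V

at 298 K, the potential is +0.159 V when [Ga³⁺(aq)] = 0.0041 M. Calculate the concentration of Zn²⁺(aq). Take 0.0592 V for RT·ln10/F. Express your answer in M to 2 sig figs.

1.3 M

The Ga³⁺/Ga couple has the larger reduction potential, so it is the cathode: E°cell = −0.556 − (−0.765) = +0.209 V and n = 6.
From the Nernst equation, log Q = n(E° − E)/0.0592 = 6·(+0.209 − (+0.159))/0.0592 = 5.068.
For 2 Ga³⁺(aq) + 3 Zn(s) → 2 Ga(s) + 3 Zn²⁺(aq), the reaction quotient is Q = [Zn²⁺(aq)]^3 / [Ga³⁺(aq)]^2.
Solving for the unknown gives log [Zn²⁺(aq)] = 0.098, so [Zn²⁺(aq)] ≈ 1.3 M.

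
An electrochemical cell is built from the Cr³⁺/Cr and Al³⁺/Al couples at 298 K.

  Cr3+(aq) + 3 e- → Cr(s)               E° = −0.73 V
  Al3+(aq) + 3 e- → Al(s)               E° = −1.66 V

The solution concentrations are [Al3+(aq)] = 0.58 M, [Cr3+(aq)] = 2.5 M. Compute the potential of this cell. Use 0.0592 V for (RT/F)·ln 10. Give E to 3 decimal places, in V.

+0.943 V

Since E°(Cr³⁺/Cr) > E°(Al³⁺/Al), Cr³⁺/Cr serves as the cathode.
The standard potential is −0.73 − (−1.66) = +0.93 V and the balanced reaction transfers n = 3 electrons.
Balancing gives Cr3+(aq) + Al(s) → Cr(s) + Al3+(aq); hence Q = [Al3+(aq)] / [Cr3+(aq)] = 0.232 (log Q = −0.635).
By the Nernst equation, E = +0.93 − (0.0592/3)·(−0.635) = +0.943 V.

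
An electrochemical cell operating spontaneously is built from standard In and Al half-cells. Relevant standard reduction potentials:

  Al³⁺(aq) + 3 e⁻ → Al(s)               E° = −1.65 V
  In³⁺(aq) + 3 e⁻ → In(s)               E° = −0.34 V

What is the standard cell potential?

+1.31 V

Of the two couples in this cell, the one with the more positive reduction potential is reduced at the cathode: here that is In³⁺/In (−0.34 V); Al³⁺/Al (−1.65 V) is the anode.
E°cell = E°(cathode) − E°(anode) = −0.34 − (−1.65) = +1.31 V.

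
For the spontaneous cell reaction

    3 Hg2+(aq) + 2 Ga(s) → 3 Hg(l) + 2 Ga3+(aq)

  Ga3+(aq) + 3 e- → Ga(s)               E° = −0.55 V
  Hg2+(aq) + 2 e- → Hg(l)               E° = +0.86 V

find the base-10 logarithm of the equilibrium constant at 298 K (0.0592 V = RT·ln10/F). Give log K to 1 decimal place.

log K = 142.9

The Hg²⁺/Hg couple is reduced (cathode); E°cell = +0.86 − (−0.55) = +1.41 V with n = 6.
At equilibrium E = 0, so log K = nE°cell / 0.0592 = (6)(+1.41) / 0.0592 = 142.9.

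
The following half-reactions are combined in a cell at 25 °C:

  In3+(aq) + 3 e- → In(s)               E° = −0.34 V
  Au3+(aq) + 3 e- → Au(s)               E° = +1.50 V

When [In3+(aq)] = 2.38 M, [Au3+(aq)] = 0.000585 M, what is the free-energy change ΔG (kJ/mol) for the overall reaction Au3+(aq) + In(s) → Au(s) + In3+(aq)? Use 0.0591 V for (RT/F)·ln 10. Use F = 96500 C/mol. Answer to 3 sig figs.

−512 kJ/mol

The standard cell potential is +1.50 − (−0.34) = +1.84 V, with n = 3 electrons in the balanced equation.
Q = [In3+(aq)] / [Au3+(aq)] = 4.07×10^3, so log Q = 3.609 and E = +1.84 − (0.0591/3)(3.609) = +1.7689 V.
Finally ΔG = −nFE = −(3)(96500 C/mol)(+1.7689 V) = −512 kJ/mol.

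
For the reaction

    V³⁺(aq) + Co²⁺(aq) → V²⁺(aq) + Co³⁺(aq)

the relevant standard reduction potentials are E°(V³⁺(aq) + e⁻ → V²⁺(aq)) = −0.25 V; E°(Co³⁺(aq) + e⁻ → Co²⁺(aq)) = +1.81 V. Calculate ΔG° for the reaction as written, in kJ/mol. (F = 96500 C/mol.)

In the reaction as written V³⁺(aq) is reduced, so the V³⁺/V²⁺ couple is the cathode and Co³⁺/Co²⁺ is the anode.
E°cell = −0.25 − (+1.81) = −2.06 V; balancing electrons gives n = 1.
ΔG° = −nFE°cell = −(1)(96500)(−2.06) J/mol = +199 kJ/mol.

+199 kJ/mol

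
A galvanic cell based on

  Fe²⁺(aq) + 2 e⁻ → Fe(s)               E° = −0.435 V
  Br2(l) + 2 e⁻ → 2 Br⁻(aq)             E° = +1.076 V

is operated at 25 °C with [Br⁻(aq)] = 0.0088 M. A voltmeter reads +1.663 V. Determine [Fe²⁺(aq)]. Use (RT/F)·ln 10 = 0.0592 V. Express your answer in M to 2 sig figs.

0.095 M

Br₂/Br⁻ is the cathode (higher E°); E°cell = +1.076 − (−0.435) = +1.511 V with n = 2.
Rearranging E = E° − (0.0592/n)·log Q gives log Q = 2(+1.511 − (+1.663))/0.0592 = −5.135.
For Br2(l) + Fe(s) → 2 Br⁻(aq) + Fe²⁺(aq), the reaction quotient is Q = [Br⁻(aq)]^2·[Fe²⁺(aq)].
Substituting the known concentrations and solving, log [Fe²⁺(aq)] = −1.024 and [Fe²⁺(aq)] = 0.095 M.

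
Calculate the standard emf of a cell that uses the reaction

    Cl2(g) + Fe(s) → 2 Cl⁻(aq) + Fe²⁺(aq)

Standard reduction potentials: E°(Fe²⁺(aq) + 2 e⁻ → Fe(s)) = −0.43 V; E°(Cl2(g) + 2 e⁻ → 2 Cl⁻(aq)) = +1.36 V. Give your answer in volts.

+1.79 V

Cl2(g) gains electrons, so the Cl₂/Cl⁻ couple is the cathode; the Fe²⁺/Fe couple is the anode.
E°cell = E°(cathode) − E°(anode) = +1.36 − (−0.43) = +1.79 V.
The positive value indicates the reaction is spontaneous as written.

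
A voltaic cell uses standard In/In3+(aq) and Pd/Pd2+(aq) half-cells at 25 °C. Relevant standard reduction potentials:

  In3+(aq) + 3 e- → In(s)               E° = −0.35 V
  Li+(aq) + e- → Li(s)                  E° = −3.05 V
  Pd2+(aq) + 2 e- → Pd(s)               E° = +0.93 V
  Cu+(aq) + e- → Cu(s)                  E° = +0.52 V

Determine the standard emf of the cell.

The Pd²⁺/Pd couple has the higher E°, so Pd ion is reduced (cathode) and In is oxidized (anode).
E°cell = E°(cathode) − E°(anode) = +0.93 − (−0.35) = +1.28 V.

+1.28 V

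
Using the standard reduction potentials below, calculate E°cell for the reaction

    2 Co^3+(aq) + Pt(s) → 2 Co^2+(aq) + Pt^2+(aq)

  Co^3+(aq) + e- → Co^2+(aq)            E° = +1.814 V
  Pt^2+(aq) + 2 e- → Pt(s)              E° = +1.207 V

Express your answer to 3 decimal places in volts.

+0.607 V

Co^3+(aq) gains electrons, so the Co³⁺/Co²⁺ couple is the cathode; the Pt²⁺/Pt couple is the anode.
E°cell = E°(cathode) − E°(anode) = +1.814 − (+1.207) = +0.607 V.
The positive value indicates the reaction is spontaneous as written.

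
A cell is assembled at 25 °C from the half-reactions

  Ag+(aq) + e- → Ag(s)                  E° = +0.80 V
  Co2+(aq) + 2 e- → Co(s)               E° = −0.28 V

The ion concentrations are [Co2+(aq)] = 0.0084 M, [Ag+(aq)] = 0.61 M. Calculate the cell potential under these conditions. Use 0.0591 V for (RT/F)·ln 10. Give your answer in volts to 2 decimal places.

Since E°(Ag⁺/Ag) > E°(Co²⁺/Co), Ag⁺/Ag serves as the cathode.
The standard potential is +0.80 − (−0.28) = +1.08 V and the balanced reaction transfers n = 2 electrons.
The balanced reaction is 2 Ag+(aq) + Co(s) → 2 Ag(s) + Co2+(aq), so Q = [Co2+(aq)] / [Ag+(aq)]^2 = 0.0226 and log Q = −1.646.
Applying E = E° − (RT ln10/nF)·log Q gives +1.08 − (0.0591/2)(−1.646) = +1.13 V.

+1.13 V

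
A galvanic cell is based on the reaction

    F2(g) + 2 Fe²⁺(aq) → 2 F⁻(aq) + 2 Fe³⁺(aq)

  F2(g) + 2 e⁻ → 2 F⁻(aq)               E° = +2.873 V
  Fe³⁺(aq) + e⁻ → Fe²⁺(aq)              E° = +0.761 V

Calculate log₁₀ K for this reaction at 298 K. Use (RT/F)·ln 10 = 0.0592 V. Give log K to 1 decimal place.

log K = 71.4

The F₂/F⁻ couple is reduced (cathode); E°cell = +2.873 − (+0.761) = +2.112 V with n = 2.
At equilibrium E = 0, so log K = nE°cell / 0.0592 = (2)(+2.112) / 0.0592 = 71.4.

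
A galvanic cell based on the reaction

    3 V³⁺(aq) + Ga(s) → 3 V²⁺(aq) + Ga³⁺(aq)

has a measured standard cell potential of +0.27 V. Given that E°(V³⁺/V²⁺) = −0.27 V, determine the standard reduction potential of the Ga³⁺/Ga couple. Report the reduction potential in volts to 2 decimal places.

−0.54 V

In the reaction as written the V³⁺/V²⁺ couple is reduced (cathode) and Ga³⁺/Ga is oxidized (anode), so E°cell = E°(V³⁺/V²⁺) − E°(Ga³⁺/Ga).
E°(Ga³⁺/Ga) = E°(cathode) − E°cell = −0.27 − (+0.27) = −0.54 V.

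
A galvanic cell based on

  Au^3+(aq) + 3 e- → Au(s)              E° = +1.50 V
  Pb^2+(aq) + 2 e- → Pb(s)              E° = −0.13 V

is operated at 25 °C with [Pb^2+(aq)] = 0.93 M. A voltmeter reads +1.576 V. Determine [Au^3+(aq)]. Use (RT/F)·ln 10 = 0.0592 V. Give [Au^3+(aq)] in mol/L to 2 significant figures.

0.0016 M

With Au³⁺/Au at the cathode and Pb²⁺/Pb at the anode, E°cell = +1.50 − (−0.13) = +1.63 V (n = 6).
Since E = E° − (0.0592/n)·log Q, log Q = n(E° − E)/0.0592 = 5.473.
The balanced reaction is 2 Au^3+(aq) + 3 Pb(s) → 2 Au(s) + 3 Pb^2+(aq), so Q = [Pb^2+(aq)]^3 / [Au^3+(aq)]^2.
Isolating [Au^3+(aq)] in Q = 10^{5.473} yields log [Au^3+(aq)] = −2.784, i.e. 0.0016 M.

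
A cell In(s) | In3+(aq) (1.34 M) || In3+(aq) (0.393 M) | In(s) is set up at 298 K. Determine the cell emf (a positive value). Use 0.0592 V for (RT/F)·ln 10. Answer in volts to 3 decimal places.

0.011 V

For a concentration cell E°cell = 0, since both electrodes use the same couple.
The compartment with the higher In3+(aq) concentration (1.34 M) acts as the cathode; ions are reduced there and produced at the dilute (0.393 M) anode.
With n = 3, Ecell = −(0.0592/3)·log([dilute]/[conc]) = −(0.0592/3)·log(0.393/1.34) = +0.011 V.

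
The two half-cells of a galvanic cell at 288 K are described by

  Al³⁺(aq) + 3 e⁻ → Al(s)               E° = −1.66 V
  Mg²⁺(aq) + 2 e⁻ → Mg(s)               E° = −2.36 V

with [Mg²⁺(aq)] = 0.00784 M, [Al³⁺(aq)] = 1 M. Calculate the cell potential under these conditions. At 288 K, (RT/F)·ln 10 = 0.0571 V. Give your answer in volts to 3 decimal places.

+0.760 V

Al³⁺/Al is reduced (cathode, E° = −1.66 V) and Mg²⁺/Mg is oxidized (anode).
The standard potential is −1.66 − (−2.36) = +0.70 V and the balanced reaction transfers n = 6 electrons.
For the overall reaction 2 Al³⁺(aq) + 3 Mg(s) → 2 Al(s) + 3 Mg²⁺(aq), Q = [Mg²⁺(aq)]^3 / [Al³⁺(aq)]^2 = 4.82×10^−7, giving log Q = −6.317.
Applying E = E° − (RT ln10/nF)·log Q gives +0.70 − (0.0571/6)(−6.317) = +0.760 V.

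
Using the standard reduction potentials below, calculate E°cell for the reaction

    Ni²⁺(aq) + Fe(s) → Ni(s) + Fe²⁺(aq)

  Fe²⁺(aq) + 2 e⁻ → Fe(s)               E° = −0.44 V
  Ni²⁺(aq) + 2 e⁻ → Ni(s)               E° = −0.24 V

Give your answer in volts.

+0.20 V

Ni²⁺(aq) gains electrons, so the Ni²⁺/Ni couple is the cathode; the Fe²⁺/Fe couple is the anode.
E°cell = E°(cathode) − E°(anode) = −0.24 − (−0.44) = +0.20 V.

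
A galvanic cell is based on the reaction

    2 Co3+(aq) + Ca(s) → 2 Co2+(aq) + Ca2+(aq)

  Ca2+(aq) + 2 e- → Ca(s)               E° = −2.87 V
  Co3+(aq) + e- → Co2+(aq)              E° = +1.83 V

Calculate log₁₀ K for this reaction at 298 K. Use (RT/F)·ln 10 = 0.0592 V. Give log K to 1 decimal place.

log K = 158.8

The Co³⁺/Co²⁺ couple is reduced (cathode); E°cell = +1.83 − (−2.87) = +4.70 V with n = 2.
At equilibrium E = 0, so log K = nE°cell / 0.0592 = (2)(+4.70) / 0.0592 = 158.8.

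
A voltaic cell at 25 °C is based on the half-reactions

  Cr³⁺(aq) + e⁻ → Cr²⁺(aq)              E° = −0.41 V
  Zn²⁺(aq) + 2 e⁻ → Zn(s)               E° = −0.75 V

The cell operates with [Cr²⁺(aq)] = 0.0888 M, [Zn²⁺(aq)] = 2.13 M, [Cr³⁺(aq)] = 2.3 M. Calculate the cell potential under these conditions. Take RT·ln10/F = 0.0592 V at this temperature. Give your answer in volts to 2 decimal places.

+0.41 V

The Cr³⁺/Cr²⁺ couple has the more positive E°, so it is the cathode; Zn²⁺/Zn is the anode.
E°cell = E°cat − E°an = −0.41 − (−0.75) = +0.34 V; n = 2.
For the overall reaction 2 Cr³⁺(aq) + Zn(s) → 2 Cr²⁺(aq) + Zn²⁺(aq), Q = ([Cr²⁺(aq)]^2·[Zn²⁺(aq)]) / [Cr³⁺(aq)]^2 = 0.00318, giving log Q = −2.498.
E = E° − (0.0592/n)·log Q = +0.34 − (0.0592/2)(−2.498) = +0.41 V.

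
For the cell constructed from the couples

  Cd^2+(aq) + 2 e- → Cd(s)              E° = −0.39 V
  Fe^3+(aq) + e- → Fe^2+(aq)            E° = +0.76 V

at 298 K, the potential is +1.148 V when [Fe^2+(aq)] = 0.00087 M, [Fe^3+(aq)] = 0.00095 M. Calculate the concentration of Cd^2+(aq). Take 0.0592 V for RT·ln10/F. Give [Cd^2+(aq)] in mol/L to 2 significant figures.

1.4 M

The Fe³⁺/Fe²⁺ couple has the larger reduction potential, so it is the cathode: E°cell = +0.76 − (−0.39) = +1.15 V and n = 2.
Rearranging E = E° − (0.0592/n)·log Q gives log Q = 2(+1.15 − (+1.148))/0.0592 = 0.068.
For 2 Fe^3+(aq) + Cd(s) → 2 Fe^2+(aq) + Cd^2+(aq), the reaction quotient is Q = ([Fe^2+(aq)]^2·[Cd^2+(aq)]) / [Fe^3+(aq)]^2.
Solving for the unknown gives log [Cd^2+(aq)] = 0.144, so [Cd^2+(aq)] ≈ 1.4 M.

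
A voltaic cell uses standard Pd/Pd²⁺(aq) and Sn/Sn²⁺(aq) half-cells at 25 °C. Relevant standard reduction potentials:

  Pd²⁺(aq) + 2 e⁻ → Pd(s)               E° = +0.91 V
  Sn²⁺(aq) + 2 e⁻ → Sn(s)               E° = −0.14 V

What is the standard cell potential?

The Pd²⁺/Pd couple has the higher E°, so Pd ion is reduced (cathode) and Sn is oxidized (anode).
E°cell = E°(cathode) − E°(anode) = +0.91 − (−0.14) = +1.05 V.

+1.05 V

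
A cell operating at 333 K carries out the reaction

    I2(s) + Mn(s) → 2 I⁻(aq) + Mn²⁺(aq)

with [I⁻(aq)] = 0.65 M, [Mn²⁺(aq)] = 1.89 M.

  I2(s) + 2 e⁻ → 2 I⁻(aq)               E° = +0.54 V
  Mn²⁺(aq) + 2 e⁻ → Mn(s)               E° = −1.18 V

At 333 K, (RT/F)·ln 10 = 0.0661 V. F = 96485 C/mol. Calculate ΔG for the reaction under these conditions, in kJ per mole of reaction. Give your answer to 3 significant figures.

−333 kJ/mol

The standard cell potential is +0.54 − (−1.18) = +1.72 V, with n = 2 electrons in the balanced equation.
The reaction quotient is [I⁻(aq)]^2·[Mn²⁺(aq)] = 0.799; by Nernst, E = +1.72 − (0.0661/2)(−0.098) = +1.7232 V.
Then ΔG = −nFE = −2 × 96485 × +1.7232 J/mol = −333 kJ/mol.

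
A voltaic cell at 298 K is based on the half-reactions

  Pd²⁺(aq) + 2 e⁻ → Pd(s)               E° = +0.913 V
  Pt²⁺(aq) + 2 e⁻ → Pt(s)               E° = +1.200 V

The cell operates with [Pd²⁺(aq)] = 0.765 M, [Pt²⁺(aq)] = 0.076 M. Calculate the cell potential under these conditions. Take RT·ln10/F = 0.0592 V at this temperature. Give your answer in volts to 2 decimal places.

+0.26 V

The Pt²⁺/Pt couple has the more positive E°, so it is the cathode; Pd²⁺/Pd is the anode.
E°cell = +1.200 − (+0.913) = +0.287 V, with n = 2 electrons transferred.
For the overall reaction Pt²⁺(aq) + Pd(s) → Pt(s) + Pd²⁺(aq), Q = [Pd²⁺(aq)] / [Pt²⁺(aq)] = 10.1, giving log Q = 1.003.
By the Nernst equation, E = +0.287 − (0.0592/2)·(1.003) = +0.26 V.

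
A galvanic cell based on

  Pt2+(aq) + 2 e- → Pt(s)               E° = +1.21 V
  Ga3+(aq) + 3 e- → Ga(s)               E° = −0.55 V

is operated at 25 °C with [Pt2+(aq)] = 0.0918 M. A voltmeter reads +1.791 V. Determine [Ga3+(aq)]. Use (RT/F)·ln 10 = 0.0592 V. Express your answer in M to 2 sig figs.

With Pt²⁺/Pt at the cathode and Ga³⁺/Ga at the anode, E°cell = +1.21 − (−0.55) = +1.76 V (n = 6).
Since E = E° − (0.0592/n)·log Q, log Q = n(E° − E)/0.0592 = −3.142.
The balanced reaction is 3 Pt2+(aq) + 2 Ga(s) → 3 Pt(s) + 2 Ga3+(aq), so Q = [Ga3+(aq)]^2 / [Pt2+(aq)]^3.
Solving for the unknown gives log [Ga3+(aq)] = −3.127, so [Ga3+(aq)] ≈ 0.00075 M.

0.00075 M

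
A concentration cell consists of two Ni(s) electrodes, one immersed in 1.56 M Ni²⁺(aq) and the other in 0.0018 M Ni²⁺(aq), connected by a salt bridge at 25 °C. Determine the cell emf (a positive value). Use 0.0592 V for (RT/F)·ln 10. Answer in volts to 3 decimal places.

For a concentration cell E°cell = 0, since both electrodes use the same couple.
The compartment with the higher Ni²⁺(aq) concentration (1.56 M) acts as the cathode; ions are reduced there and produced at the dilute (0.0018 M) anode.
With n = 2, Ecell = −(0.0592/2)·log([dilute]/[conc]) = −(0.0592/2)·log(0.0018/1.56) = +0.087 V.

0.087 V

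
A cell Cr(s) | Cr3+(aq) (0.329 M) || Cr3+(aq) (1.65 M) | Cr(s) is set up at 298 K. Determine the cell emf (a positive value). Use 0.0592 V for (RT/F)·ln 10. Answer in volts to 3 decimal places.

0.014 V

For a concentration cell E°cell = 0, since both electrodes use the same couple.
The compartment with the higher Cr3+(aq) concentration (1.65 M) acts as the cathode; ions are reduced there and produced at the dilute (0.329 M) anode.
With n = 3, Ecell = −(0.0592/3)·log([dilute]/[conc]) = −(0.0592/3)·log(0.329/1.65) = +0.014 V.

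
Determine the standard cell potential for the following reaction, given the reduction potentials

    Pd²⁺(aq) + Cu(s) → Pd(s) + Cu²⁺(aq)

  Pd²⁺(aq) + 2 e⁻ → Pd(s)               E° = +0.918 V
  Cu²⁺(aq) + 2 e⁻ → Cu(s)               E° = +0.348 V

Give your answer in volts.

+0.570 V

Pd²⁺(aq) gains electrons, so the Pd²⁺/Pd couple is the cathode; the Cu²⁺/Cu couple is the anode.
E°cell = E°(cathode) − E°(anode) = +0.918 − (+0.348) = +0.570 V.
The positive value indicates the reaction is spontaneous as written.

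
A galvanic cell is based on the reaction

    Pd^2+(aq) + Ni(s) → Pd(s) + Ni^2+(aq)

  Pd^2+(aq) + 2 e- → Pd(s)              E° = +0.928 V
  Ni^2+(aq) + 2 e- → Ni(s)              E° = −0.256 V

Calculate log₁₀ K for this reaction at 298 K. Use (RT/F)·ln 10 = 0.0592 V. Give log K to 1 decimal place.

log K = 40.0

The Pd²⁺/Pd couple is reduced (cathode); E°cell = +0.928 − (−0.256) = +1.184 V with n = 2.
At equilibrium E = 0, so log K = nE°cell / 0.0592 = (2)(+1.184) / 0.0592 = 40.0.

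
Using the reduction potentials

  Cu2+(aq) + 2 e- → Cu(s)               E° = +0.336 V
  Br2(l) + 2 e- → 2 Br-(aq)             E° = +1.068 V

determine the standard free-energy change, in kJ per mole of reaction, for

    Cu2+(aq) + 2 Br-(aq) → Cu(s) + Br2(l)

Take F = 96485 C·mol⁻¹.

+141 kJ/mol

In the reaction as written Cu2+(aq) is reduced, so the Cu²⁺/Cu couple is the cathode and Br₂/Br⁻ is the anode.
E°cell = +0.336 − (+1.068) = −0.732 V; balancing electrons gives n = 2.
ΔG° = −nFE°cell = −(2)(96485)(−0.732) J/mol = +141 kJ/mol.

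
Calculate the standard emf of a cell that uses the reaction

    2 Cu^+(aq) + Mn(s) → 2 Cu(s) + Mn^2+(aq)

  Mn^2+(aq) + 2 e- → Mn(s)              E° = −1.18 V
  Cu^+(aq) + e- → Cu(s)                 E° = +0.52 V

Cu^+(aq) gains electrons, so the Cu⁺/Cu couple is the cathode; the Mn²⁺/Mn couple is the anode.
E°cell = E°(cathode) − E°(anode) = +0.52 − (−1.18) = +1.70 V.

+1.70 V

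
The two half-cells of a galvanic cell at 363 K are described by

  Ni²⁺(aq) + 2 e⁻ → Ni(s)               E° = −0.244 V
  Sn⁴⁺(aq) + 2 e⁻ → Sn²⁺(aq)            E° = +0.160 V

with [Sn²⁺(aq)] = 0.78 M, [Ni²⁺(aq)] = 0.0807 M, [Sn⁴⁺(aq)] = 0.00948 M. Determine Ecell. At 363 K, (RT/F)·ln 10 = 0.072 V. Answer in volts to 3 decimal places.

+0.374 V

Since E°(Sn⁴⁺/Sn²⁺) > E°(Ni²⁺/Ni), Sn⁴⁺/Sn²⁺ serves as the cathode.
E°cell = E°cat − E°an = +0.160 − (−0.244) = +0.404 V; n = 2.
The balanced reaction is Sn⁴⁺(aq) + Ni(s) → Sn²⁺(aq) + Ni²⁺(aq), so Q = ([Sn²⁺(aq)]·[Ni²⁺(aq)]) / [Sn⁴⁺(aq)] = 6.64 and log Q = 0.822.
By the Nernst equation, E = +0.404 − (0.072/2)·(0.822) = +0.374 V.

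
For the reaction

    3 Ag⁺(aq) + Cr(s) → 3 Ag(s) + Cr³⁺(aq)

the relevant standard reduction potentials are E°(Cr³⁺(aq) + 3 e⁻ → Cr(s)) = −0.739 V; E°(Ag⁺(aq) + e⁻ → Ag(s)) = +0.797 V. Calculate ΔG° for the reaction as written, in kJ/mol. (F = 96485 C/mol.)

−445 kJ/mol

In the reaction as written Ag⁺(aq) is reduced, so the Ag⁺/Ag couple is the cathode and Cr³⁺/Cr is the anode.
E°cell = +0.797 − (−0.739) = +1.536 V; balancing electrons gives n = 3.
ΔG° = −nFE°cell = −(3)(96485)(+1.536) J/mol = −445 kJ/mol.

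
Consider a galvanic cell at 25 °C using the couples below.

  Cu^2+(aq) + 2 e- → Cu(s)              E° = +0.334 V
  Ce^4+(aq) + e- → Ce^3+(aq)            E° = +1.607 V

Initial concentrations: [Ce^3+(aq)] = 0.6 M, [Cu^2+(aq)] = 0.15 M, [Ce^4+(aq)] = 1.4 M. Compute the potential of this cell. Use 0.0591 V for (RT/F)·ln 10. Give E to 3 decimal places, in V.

+1.319 V

Since E°(Ce⁴⁺/Ce³⁺) > E°(Cu²⁺/Cu), Ce⁴⁺/Ce³⁺ serves as the cathode.
E°cell = E°cat − E°an = +1.607 − (+0.334) = +1.273 V; n = 2.
For the overall reaction 2 Ce^4+(aq) + Cu(s) → 2 Ce^3+(aq) + Cu^2+(aq), Q = ([Ce^3+(aq)]^2·[Cu^2+(aq)]) / [Ce^4+(aq)]^2 = 0.0276, giving log Q = −1.560.
By the Nernst equation, E = +1.273 − (0.0591/2)·(−1.560) = +1.319 V.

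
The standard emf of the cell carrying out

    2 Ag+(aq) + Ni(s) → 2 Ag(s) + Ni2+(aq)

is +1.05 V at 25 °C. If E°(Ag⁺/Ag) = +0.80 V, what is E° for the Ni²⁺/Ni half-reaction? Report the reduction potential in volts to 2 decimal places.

−0.25 V

In the reaction as written the Ag⁺/Ag couple is reduced (cathode) and Ni²⁺/Ni is oxidized (anode), so E°cell = E°(Ag⁺/Ag) − E°(Ni²⁺/Ni).
E°(Ni²⁺/Ni) = E°(cathode) − E°cell = +0.80 − (+1.05) = −0.25 V.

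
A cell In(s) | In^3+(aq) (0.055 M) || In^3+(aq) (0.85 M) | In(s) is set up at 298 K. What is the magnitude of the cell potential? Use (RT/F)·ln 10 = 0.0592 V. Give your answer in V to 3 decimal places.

0.023 V

For a concentration cell E°cell = 0, since both electrodes use the same couple.
The compartment with the higher In^3+(aq) concentration (0.85 M) acts as the cathode; ions are reduced there and produced at the dilute (0.055 M) anode.
With n = 3, Ecell = −(0.0592/3)·log([dilute]/[conc]) = −(0.0592/3)·log(0.055/0.85) = +0.023 V.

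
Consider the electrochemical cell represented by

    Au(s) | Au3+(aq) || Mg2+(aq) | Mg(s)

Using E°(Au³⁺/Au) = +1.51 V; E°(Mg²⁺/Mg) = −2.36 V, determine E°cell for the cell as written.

−3.87 V

By convention the left-hand electrode in cell notation is the anode (oxidation) and the right-hand electrode is the cathode (reduction).
E°cell = E°(right) − E°(left) = −2.36 − (+1.51) = −3.87 V.
The negative sign shows that, as written, the cell would require an external voltage to drive the reaction.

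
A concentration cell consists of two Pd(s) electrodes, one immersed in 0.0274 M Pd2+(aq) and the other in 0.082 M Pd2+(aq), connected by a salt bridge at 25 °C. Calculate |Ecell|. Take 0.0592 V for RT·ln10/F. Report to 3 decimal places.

0.014 V

For a concentration cell E°cell = 0, since both electrodes use the same couple.
The compartment with the higher Pd2+(aq) concentration (0.082 M) acts as the cathode; ions are reduced there and produced at the dilute (0.0274 M) anode.
With n = 2, Ecell = −(0.0592/2)·log([dilute]/[conc]) = −(0.0592/2)·log(0.0274/0.082) = +0.014 V.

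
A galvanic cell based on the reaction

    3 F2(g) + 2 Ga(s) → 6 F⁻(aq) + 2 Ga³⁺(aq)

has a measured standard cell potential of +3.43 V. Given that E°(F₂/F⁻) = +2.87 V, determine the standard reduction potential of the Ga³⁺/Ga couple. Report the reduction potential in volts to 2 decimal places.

In the reaction as written the F₂/F⁻ couple is reduced (cathode) and Ga³⁺/Ga is oxidized (anode), so E°cell = E°(F₂/F⁻) − E°(Ga³⁺/Ga).
E°(Ga³⁺/Ga) = E°(cathode) − E°cell = +2.87 − (+3.43) = −0.56 V.

−0.56 V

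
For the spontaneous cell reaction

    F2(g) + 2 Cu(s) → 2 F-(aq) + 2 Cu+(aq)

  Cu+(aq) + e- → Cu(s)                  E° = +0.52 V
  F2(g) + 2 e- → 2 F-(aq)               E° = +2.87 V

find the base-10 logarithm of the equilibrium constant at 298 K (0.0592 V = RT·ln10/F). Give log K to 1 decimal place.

The F₂/F⁻ couple is reduced (cathode); E°cell = +2.87 − (+0.52) = +2.35 V with n = 2.
At equilibrium E = 0, so log K = nE°cell / 0.0592 = (2)(+2.35) / 0.0592 = 79.4.

log K = 79.4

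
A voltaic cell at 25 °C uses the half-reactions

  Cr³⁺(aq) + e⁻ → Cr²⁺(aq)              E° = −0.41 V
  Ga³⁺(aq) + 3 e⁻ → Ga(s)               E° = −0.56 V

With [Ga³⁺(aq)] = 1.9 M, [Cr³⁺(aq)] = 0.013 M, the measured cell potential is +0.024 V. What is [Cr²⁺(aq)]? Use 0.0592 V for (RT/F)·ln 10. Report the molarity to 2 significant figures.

1.4 M

The Cr³⁺/Cr²⁺ couple has the larger reduction potential, so it is the cathode: E°cell = −0.41 − (−0.56) = +0.15 V and n = 3.
From the Nernst equation, log Q = n(E° − E)/0.0592 = 3·(+0.15 − (+0.024))/0.0592 = 6.385.
For 3 Cr³⁺(aq) + Ga(s) → 3 Cr²⁺(aq) + Ga³⁺(aq), the reaction quotient is Q = ([Cr²⁺(aq)]^3·[Ga³⁺(aq)]) / [Cr³⁺(aq)]^3.
Isolating [Cr²⁺(aq)] in Q = 10^{6.385} yields log [Cr²⁺(aq)] = 0.149, i.e. 1.4 M.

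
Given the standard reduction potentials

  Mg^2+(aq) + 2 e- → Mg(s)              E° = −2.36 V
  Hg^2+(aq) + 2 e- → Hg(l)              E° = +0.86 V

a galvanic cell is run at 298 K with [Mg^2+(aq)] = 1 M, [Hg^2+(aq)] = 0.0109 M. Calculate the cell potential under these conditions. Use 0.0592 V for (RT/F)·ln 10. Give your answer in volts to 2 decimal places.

+3.16 V

The Hg²⁺/Hg couple has the more positive E°, so it is the cathode; Mg²⁺/Mg is the anode.
E°cell = +0.86 − (−2.36) = +3.22 V, with n = 2 electrons transferred.
For the overall reaction Hg^2+(aq) + Mg(s) → Hg(l) + Mg^2+(aq), Q = [Mg^2+(aq)] / [Hg^2+(aq)] = 91.7, giving log Q = 1.963.
By the Nernst equation, E = +3.22 − (0.0592/2)·(1.963) = +3.16 V.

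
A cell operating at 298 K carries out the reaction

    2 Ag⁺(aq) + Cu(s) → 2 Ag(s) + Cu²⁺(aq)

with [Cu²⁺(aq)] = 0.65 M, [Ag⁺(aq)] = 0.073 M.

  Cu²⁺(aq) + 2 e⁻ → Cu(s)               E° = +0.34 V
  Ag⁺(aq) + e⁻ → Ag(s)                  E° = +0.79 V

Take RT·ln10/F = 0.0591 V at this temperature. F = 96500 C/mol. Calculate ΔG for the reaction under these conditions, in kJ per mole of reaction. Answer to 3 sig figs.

−75.0 kJ/mol

E°cell = +0.79 − (+0.34) = +0.45 V; the balanced reaction transfers n = 2 electrons.
The reaction quotient is [Cu²⁺(aq)] / [Ag⁺(aq)]^2 = 122; by Nernst, E = +0.45 − (0.0591/2)(2.086) = +0.3884 V.
Finally ΔG = −nFE = −(2)(96500 C/mol)(+0.3884 V) = −75.0 kJ/mol.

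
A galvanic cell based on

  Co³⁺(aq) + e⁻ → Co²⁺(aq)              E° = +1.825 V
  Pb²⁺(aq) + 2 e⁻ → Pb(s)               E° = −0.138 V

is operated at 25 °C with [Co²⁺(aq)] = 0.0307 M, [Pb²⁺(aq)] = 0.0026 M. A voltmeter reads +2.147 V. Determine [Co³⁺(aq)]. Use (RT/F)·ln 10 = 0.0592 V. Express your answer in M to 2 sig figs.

The Co³⁺/Co²⁺ couple has the larger reduction potential, so it is the cathode: E°cell = +1.825 − (−0.138) = +1.963 V and n = 2.
Rearranging E = E° − (0.0592/n)·log Q gives log Q = 2(+1.963 − (+2.147))/0.0592 = −6.216.
Balancing electrons gives 2 Co³⁺(aq) + Pb(s) → 2 Co²⁺(aq) + Pb²⁺(aq); thus Q = ([Co²⁺(aq)]^2·[Pb²⁺(aq)]) / [Co³⁺(aq)]^2.
Isolating [Co³⁺(aq)] in Q = 10^{−6.216} yields log [Co³⁺(aq)] = 0.303, i.e. 2.0 M.

2.0 M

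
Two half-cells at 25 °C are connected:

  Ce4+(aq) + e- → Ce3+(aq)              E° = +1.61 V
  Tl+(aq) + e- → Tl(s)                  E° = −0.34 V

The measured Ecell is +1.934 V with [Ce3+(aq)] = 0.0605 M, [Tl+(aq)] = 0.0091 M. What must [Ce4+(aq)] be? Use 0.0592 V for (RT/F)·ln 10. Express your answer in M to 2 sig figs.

Ce⁴⁺/Ce³⁺ is the cathode (higher E°); E°cell = +1.61 − (−0.34) = +1.95 V with n = 1.
Rearranging E = E° − (0.0592/n)·log Q gives log Q = 1(+1.95 − (+1.934))/0.0592 = 0.270.
For Ce4+(aq) + Tl(s) → Ce3+(aq) + Tl+(aq), the reaction quotient is Q = ([Ce3+(aq)]·[Tl+(aq)]) / [Ce4+(aq)].
Isolating [Ce4+(aq)] in Q = 10^{0.270} yields log [Ce4+(aq)] = −3.529, i.e. 0.00030 M.

0.00030 M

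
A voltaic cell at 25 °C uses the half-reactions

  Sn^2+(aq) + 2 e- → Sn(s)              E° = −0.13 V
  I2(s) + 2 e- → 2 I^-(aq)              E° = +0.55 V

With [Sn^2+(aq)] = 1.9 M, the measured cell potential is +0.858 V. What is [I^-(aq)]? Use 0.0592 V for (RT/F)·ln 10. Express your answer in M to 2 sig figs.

0.00071 M

I₂/I⁻ is the cathode (higher E°); E°cell = +0.55 − (−0.13) = +0.68 V with n = 2.
Rearranging E = E° − (0.0592/n)·log Q gives log Q = 2(+0.68 − (+0.858))/0.0592 = −6.014.
For I2(s) + Sn(s) → 2 I^-(aq) + Sn^2+(aq), the reaction quotient is Q = [I^-(aq)]^2·[Sn^2+(aq)].
Substituting the known concentrations and solving, log [I^-(aq)] = −3.146 and [I^-(aq)] = 0.00071 M.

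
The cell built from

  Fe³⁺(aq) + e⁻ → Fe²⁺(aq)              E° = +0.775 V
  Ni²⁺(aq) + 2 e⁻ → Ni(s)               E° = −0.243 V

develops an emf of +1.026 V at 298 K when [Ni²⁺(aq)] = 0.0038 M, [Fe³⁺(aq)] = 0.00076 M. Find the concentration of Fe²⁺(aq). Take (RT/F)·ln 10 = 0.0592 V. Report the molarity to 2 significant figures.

Fe³⁺/Fe²⁺ is the cathode (higher E°); E°cell = +0.775 − (−0.243) = +1.018 V with n = 2.
Rearranging E = E° − (0.0592/n)·log Q gives log Q = 2(+1.018 − (+1.026))/0.0592 = −0.270.
Balancing electrons gives 2 Fe³⁺(aq) + Ni(s) → 2 Fe²⁺(aq) + Ni²⁺(aq); thus Q = ([Fe²⁺(aq)]^2·[Ni²⁺(aq)]) / [Fe³⁺(aq)]^2.
Solving for the unknown gives log [Fe²⁺(aq)] = −2.044, so [Fe²⁺(aq)] ≈ 0.0090 M.

0.0090 M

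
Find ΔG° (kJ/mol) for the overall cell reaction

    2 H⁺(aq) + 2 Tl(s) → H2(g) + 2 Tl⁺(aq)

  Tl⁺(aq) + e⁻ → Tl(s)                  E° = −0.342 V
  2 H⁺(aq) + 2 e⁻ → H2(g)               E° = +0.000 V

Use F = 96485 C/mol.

−66.0 kJ/mol

In the reaction as written H⁺(aq) is reduced, so the 2H⁺/H₂ couple is the cathode and Tl⁺/Tl is the anode.
E°cell = +0.000 − (−0.342) = +0.342 V; balancing electrons gives n = 2.
ΔG° = −nFE°cell = −(2)(96485)(+0.342) J/mol = −66.0 kJ/mol.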